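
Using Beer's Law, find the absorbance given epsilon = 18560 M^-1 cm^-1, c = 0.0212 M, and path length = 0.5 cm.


A = epsilon * c * l
A = 18560 * 0.0212 * 0.5
A = 196.736

196.736


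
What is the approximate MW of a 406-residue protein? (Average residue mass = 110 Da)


MW = n_residues * 110 Da
MW = 406 * 110
MW = 44660 Da

44660 Da


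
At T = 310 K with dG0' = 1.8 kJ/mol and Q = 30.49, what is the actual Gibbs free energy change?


dG = dG0' + RT * ln(Q) / 1000
dG = 1.8 + 8.314 * 310 * ln(30.49) / 1000
dG = 10.6078 kJ/mol

10.6078 kJ/mol


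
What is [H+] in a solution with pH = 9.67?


[H+] = 10^(-pH)
[H+] = 10^(-9.67)
[H+] = 2.138e-10 M

2.138e-10 M


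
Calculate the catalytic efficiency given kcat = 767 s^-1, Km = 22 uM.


Catalytic efficiency = kcat / Km
= 767 / 22
= 34.8636 uM^-1*s^-1

34.8636 uM^-1*s^-1


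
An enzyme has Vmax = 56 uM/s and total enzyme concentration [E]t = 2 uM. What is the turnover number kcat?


kcat = Vmax / [E]t
kcat = 56 / 2
kcat = 28.0 s^-1

28.0 s^-1


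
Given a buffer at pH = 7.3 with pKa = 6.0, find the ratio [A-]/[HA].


[A-]/[HA] = 10^(pH - pKa)
= 10^(7.3 - 6.0)
= 19.9526

19.9526


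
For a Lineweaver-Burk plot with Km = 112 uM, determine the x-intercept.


x-intercept = -1/Km
= -1/112
= -0.0089 1/uM

-0.0089 1/uM


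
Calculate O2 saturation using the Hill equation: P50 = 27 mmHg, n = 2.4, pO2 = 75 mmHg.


Y = pO2^n / (P50^n + pO2^n)
Y = 75^2.4 / (27^2.4 + 75^2.4)
Y = 92.07%

92.07%


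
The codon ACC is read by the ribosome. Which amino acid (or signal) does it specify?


Standard genetic code lookup.
Codon ACC -> Thr

Thr


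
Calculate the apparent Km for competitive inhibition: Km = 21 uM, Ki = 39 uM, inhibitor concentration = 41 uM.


Km_app = Km * (1 + [I]/Ki)
Km_app = 21 * (1 + 41/39)
Km_app = 43.0769 uM

43.0769 uM


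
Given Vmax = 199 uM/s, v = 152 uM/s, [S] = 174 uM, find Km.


Km = [S] * (Vmax - v) / v
Km = 174 * (199 - 152) / 152
Km = 53.8026 uM

53.8026 uM


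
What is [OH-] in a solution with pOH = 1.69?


[OH-] = 10^(-pOH)
[OH-] = 10^(-1.69)
[OH-] = 0.0204 M

0.0204 M


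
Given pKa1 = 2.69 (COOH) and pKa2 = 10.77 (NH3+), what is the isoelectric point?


pI = (pKa1 + pKa2) / 2
pI = (2.69 + 10.77) / 2
pI = 6.73

6.73


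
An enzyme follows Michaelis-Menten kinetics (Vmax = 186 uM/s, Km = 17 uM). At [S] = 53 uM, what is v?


v = Vmax * [S] / (Km + [S])
v = 186 * 53 / (17 + 53)
v = 140.8286 uM/s

140.8286 uM/s


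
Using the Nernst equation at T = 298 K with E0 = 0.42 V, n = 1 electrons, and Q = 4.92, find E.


E = E0 - (RT/nF) * ln(Q)
E = 0.42 - (8.314 * 298 / (1 * 96485)) * ln(4.92)
E = 0.3791 V

0.3791 V


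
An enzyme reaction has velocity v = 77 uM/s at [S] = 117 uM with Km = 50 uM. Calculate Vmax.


Vmax = v * (Km + [S]) / [S]
Vmax = 77 * (50 + 117) / 117
Vmax = 109.906 uM/s

109.906 uM/s


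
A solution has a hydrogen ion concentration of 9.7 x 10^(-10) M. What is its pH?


pH = -log10([H+])
pH = -log10(9.7 x 10^(-10))
pH = 9.0132

9.0132


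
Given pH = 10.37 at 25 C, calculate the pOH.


pOH = 14 - pH
pOH = 14 - 10.37
pOH = 3.63

3.63


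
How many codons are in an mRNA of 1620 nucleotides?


codons = nucleotides / 3
codons = 1620 / 3 = 540

540


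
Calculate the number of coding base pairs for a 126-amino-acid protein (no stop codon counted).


Each amino acid = 1 codon = 3 bp
bp = 126 * 3 = 378 bp

378 bp


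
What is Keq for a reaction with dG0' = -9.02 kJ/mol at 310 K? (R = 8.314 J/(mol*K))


Keq = exp(-dG0 * 1000 / (R * T))
Keq = exp(-(-9.02) * 1000 / (8.314 * 310))
Keq = 33.1066

33.1066


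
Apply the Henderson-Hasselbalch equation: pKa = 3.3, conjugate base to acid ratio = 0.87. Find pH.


pH = pKa + log10([A-]/[HA])
pH = 3.3 + log10(0.87)
pH = 3.2395

3.2395


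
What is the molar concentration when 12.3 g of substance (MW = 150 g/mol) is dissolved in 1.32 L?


C = (mass / MW) / volume
C = (12.3 / 150) / 1.32
C = 0.0621 M

0.0621 M


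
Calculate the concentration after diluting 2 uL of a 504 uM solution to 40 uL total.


C2 = C1 * V1 / V2
C2 = 504 * 2 / 40
C2 = 25.2 uM

25.2 uM


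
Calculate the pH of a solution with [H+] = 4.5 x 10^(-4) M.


pH = -log10([H+])
pH = -log10(4.5 x 10^(-4))
pH = 3.3468

3.3468


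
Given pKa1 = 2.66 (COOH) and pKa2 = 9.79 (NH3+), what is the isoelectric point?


pI = (pKa1 + pKa2) / 2
pI = (2.66 + 9.79) / 2
pI = 6.225

6.225


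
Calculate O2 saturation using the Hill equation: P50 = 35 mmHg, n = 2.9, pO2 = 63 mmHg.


Y = pO2^n / (P50^n + pO2^n)
Y = 63^2.9 / (35^2.9 + 63^2.9)
Y = 84.61%

84.61%


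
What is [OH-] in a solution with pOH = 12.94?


[OH-] = 10^(-pOH)
[OH-] = 10^(-12.94)
[OH-] = 1.148e-13 M

1.148e-13 M


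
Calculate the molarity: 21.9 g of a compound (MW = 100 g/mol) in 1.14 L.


C = (mass / MW) / volume
C = (21.9 / 100) / 1.14
C = 0.1921 M

0.1921 M


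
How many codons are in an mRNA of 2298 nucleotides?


codons = nucleotides / 3
codons = 2298 / 3 = 766

766


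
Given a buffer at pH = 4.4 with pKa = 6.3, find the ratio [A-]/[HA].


[A-]/[HA] = 10^(pH - pKa)
= 10^(4.4 - 6.3)
= 0.0126

0.0126


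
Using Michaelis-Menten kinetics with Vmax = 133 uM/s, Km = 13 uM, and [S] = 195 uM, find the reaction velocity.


v = Vmax * [S] / (Km + [S])
v = 133 * 195 / (13 + 195)
v = 124.6875 uM/s

124.6875 uM/s


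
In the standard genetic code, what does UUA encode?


Standard genetic code lookup.
Codon UUA -> Leu

Leu


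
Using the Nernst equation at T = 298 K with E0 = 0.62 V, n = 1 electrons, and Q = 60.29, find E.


E = E0 - (RT/nF) * ln(Q)
E = 0.62 - (8.314 * 298 / (1 * 96485)) * ln(60.29)
E = 0.5147 V

0.5147 V


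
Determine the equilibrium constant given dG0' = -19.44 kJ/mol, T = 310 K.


Keq = exp(-dG0 * 1000 / (R * T))
Keq = exp(-(-19.44) * 1000 / (8.314 * 310))
Keq = 1886.8429

1886.8429


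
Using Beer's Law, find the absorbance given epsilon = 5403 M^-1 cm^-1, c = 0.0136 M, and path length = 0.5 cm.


A = epsilon * c * l
A = 5403 * 0.0136 * 0.5
A = 36.7404

36.7404


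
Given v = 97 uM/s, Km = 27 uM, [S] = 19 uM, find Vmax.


Vmax = v * (Km + [S]) / [S]
Vmax = 97 * (27 + 19) / 19
Vmax = 234.8421 uM/s

234.8421 uM/s


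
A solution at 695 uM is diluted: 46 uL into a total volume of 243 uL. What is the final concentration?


C2 = C1 * V1 / V2
C2 = 695 * 46 / 243
C2 = 131.5638 uM

131.5638 uM


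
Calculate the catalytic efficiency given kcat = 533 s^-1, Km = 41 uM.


Catalytic efficiency = kcat / Km
= 533 / 41
= 13.0 uM^-1*s^-1

13.0 uM^-1*s^-1


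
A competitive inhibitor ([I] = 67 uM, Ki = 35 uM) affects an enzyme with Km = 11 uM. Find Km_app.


Km_app = Km * (1 + [I]/Ki)
Km_app = 11 * (1 + 67/35)
Km_app = 32.0571 uM

32.0571 uM


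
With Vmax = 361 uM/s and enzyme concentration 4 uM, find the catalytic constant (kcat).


kcat = Vmax / [E]t
kcat = 361 / 4
kcat = 90.25 s^-1

90.25 s^-1


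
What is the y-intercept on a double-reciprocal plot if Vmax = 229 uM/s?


y-intercept = 1/Vmax
= 1/229
= 0.0044 s/uM

0.0044 s/uM


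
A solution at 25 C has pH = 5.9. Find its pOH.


pOH = 14 - pH
pOH = 14 - 5.9
pOH = 8.1

8.1


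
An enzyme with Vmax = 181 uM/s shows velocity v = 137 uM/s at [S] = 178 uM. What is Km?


Km = [S] * (Vmax - v) / v
Km = 178 * (181 - 137) / 137
Km = 57.1679 uM

57.1679 uM


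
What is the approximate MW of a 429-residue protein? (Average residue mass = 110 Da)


MW = n_residues * 110 Da
MW = 429 * 110
MW = 47190 Da

47190 Da


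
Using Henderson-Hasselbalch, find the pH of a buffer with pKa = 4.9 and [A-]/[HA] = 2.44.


pH = pKa + log10([A-]/[HA])
pH = 4.9 + log10(2.44)
pH = 5.2874

5.2874


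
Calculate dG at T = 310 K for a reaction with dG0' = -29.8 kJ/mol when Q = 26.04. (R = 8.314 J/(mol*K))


dG = dG0' + RT * ln(Q) / 1000
dG = -29.8 + 8.314 * 310 * ln(26.04) / 1000
dG = -21.3988 kJ/mol

-21.3988 kJ/mol


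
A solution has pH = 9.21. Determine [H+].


[H+] = 10^(-pH)
[H+] = 10^(-9.21)
[H+] = 6.166e-10 M

6.166e-10 M


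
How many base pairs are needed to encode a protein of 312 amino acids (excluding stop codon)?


Each amino acid = 1 codon = 3 bp
bp = 312 * 3 = 936 bp

936 bp


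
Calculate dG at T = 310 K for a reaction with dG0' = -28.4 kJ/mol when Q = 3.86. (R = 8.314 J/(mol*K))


dG = dG0' + RT * ln(Q) / 1000
dG = -28.4 + 8.314 * 310 * ln(3.86) / 1000
dG = -24.9189 kJ/mol

-24.9189 kJ/mol


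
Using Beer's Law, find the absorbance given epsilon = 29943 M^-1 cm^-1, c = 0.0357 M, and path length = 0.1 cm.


A = epsilon * c * l
A = 29943 * 0.0357 * 0.1
A = 106.8965

106.8965


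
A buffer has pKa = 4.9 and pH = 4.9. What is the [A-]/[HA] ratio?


[A-]/[HA] = 10^(pH - pKa)
= 10^(4.9 - 4.9)
= 1.0

1.0


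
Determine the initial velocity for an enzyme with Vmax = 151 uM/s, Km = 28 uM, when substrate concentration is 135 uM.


v = Vmax * [S] / (Km + [S])
v = 151 * 135 / (28 + 135)
v = 125.0613 uM/s

125.0613 uM/s


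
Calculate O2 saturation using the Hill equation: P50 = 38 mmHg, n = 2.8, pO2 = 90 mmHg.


Y = pO2^n / (P50^n + pO2^n)
Y = 90^2.8 / (38^2.8 + 90^2.8)
Y = 91.79%

91.79%


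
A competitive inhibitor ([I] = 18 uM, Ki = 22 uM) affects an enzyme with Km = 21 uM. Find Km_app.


Km_app = Km * (1 + [I]/Ki)
Km_app = 21 * (1 + 18/22)
Km_app = 38.1818 uM

38.1818 uM


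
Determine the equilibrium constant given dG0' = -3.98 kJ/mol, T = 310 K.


Keq = exp(-dG0 * 1000 / (R * T))
Keq = exp(-(-3.98) * 1000 / (8.314 * 310))
Keq = 4.6844

4.6844


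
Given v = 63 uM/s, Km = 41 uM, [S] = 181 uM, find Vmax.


Vmax = v * (Km + [S]) / [S]
Vmax = 63 * (41 + 181) / 181
Vmax = 77.2707 uM/s

77.2707 uM/s


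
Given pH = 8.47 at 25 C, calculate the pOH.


pOH = 14 - pH
pOH = 14 - 8.47
pOH = 5.53

5.53


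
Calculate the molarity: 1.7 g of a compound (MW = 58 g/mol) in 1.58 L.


C = (mass / MW) / volume
C = (1.7 / 58) / 1.58
C = 0.0186 M

0.0186 M


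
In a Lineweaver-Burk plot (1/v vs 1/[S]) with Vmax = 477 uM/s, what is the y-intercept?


y-intercept = 1/Vmax
= 1/477
= 0.0021 s/uM

0.0021 s/uM


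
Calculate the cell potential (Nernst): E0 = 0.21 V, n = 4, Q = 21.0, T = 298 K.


E = E0 - (RT/nF) * ln(Q)
E = 0.21 - (8.314 * 298 / (4 * 96485)) * ln(21.0)
E = 0.1905 V

0.1905 V


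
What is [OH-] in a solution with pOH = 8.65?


[OH-] = 10^(-pOH)
[OH-] = 10^(-8.65)
[OH-] = 2.239e-09 M

2.239e-09 M


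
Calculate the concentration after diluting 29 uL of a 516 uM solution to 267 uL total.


C2 = C1 * V1 / V2
C2 = 516 * 29 / 267
C2 = 56.0449 uM

56.0449 uM


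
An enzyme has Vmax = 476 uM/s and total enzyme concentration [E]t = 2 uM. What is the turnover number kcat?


kcat = Vmax / [E]t
kcat = 476 / 2
kcat = 238.0 s^-1

238.0 s^-1


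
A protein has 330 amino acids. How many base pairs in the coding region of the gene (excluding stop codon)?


Each amino acid = 1 codon = 3 bp
bp = 330 * 3 = 990 bp

990 bp


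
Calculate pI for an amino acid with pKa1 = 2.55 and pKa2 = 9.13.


pI = (pKa1 + pKa2) / 2
pI = (2.55 + 9.13) / 2
pI = 5.84

5.84


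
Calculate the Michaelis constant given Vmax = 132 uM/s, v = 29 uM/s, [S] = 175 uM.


Km = [S] * (Vmax - v) / v
Km = 175 * (132 - 29) / 29
Km = 621.5517 uM

621.5517 uM


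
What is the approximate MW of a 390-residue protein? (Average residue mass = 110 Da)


MW = n_residues * 110 Da
MW = 390 * 110
MW = 42900 Da

42900 Da


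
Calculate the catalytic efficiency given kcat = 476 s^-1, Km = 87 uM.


Catalytic efficiency = kcat / Km
= 476 / 87
= 5.4713 uM^-1*s^-1

5.4713 uM^-1*s^-1


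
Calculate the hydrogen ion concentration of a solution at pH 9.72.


[H+] = 10^(-pH)
[H+] = 10^(-9.72)
[H+] = 1.905e-10 M

1.905e-10 M


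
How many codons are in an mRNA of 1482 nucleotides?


codons = nucleotides / 3
codons = 1482 / 3 = 494

494


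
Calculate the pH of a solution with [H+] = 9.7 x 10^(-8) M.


pH = -log10([H+])
pH = -log10(9.7 x 10^(-8))
pH = 7.0132

7.0132


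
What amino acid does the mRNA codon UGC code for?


Standard genetic code lookup.
Codon UGC -> Cys

Cys


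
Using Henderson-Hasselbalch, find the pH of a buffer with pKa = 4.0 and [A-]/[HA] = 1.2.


pH = pKa + log10([A-]/[HA])
pH = 4.0 + log10(1.2)
pH = 4.0792

4.0792


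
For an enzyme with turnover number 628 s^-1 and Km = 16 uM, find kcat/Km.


Catalytic efficiency = kcat / Km
= 628 / 16
= 39.25 uM^-1*s^-1

39.25 uM^-1*s^-1


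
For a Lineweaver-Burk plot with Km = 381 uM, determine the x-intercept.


x-intercept = -1/Km
= -1/381
= -0.0026 1/uM

-0.0026 1/uM


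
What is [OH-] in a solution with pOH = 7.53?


[OH-] = 10^(-pOH)
[OH-] = 10^(-7.53)
[OH-] = 2.951e-08 M

2.951e-08 M


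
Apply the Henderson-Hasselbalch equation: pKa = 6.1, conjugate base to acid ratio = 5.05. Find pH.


pH = pKa + log10([A-]/[HA])
pH = 6.1 + log10(5.05)
pH = 6.8033

6.8033


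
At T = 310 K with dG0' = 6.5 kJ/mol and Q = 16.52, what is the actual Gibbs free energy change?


dG = dG0' + RT * ln(Q) / 1000
dG = 6.5 + 8.314 * 310 * ln(16.52) / 1000
dG = 13.7283 kJ/mol

13.7283 kJ/mol


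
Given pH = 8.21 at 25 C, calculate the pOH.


pOH = 14 - pH
pOH = 14 - 8.21
pOH = 5.79

5.79


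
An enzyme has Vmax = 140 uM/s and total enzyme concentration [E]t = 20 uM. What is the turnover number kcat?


kcat = Vmax / [E]t
kcat = 140 / 20
kcat = 7.0 s^-1

7.0 s^-1


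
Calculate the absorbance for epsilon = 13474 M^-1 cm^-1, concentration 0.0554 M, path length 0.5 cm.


A = epsilon * c * l
A = 13474 * 0.0554 * 0.5
A = 373.2298

373.2298


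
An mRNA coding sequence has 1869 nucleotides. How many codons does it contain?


codons = nucleotides / 3
codons = 1869 / 3 = 623

623


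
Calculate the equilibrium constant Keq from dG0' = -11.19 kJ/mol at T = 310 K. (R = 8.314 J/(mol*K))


Keq = exp(-dG0 * 1000 / (R * T))
Keq = exp(-(-11.19) * 1000 / (8.314 * 310))
Keq = 76.8369

76.8369


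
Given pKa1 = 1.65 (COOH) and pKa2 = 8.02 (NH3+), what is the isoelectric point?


pI = (pKa1 + pKa2) / 2
pI = (1.65 + 8.02) / 2
pI = 4.835

4.835


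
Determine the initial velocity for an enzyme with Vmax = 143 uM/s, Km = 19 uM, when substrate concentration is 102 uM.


v = Vmax * [S] / (Km + [S])
v = 143 * 102 / (19 + 102)
v = 120.5455 uM/s

120.5455 uM/s


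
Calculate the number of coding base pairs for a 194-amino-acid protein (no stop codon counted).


Each amino acid = 1 codon = 3 bp
bp = 194 * 3 = 582 bp

582 bp


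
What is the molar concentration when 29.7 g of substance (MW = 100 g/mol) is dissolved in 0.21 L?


C = (mass / MW) / volume
C = (29.7 / 100) / 0.21
C = 1.4143 M

1.4143 M


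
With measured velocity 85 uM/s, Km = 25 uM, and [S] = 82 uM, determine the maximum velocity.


Vmax = v * (Km + [S]) / [S]
Vmax = 85 * (25 + 82) / 82
Vmax = 110.9146 uM/s

110.9146 uM/s


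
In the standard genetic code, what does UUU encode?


Standard genetic code lookup.
Codon UUU -> Phe

Phe


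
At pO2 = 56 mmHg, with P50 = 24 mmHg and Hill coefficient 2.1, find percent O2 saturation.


Y = pO2^n / (P50^n + pO2^n)
Y = 56^2.1 / (24^2.1 + 56^2.1)
Y = 85.56%

85.56%


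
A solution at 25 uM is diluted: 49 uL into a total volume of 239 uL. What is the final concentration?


C2 = C1 * V1 / V2
C2 = 25 * 49 / 239
C2 = 5.1255 uM

5.1255 uM


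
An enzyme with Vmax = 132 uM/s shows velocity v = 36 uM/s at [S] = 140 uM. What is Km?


Km = [S] * (Vmax - v) / v
Km = 140 * (132 - 36) / 36
Km = 373.3333 uM

373.3333 uM


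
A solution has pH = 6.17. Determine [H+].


[H+] = 10^(-pH)
[H+] = 10^(-6.17)
[H+] = 6.761e-07 M

6.761e-07 M


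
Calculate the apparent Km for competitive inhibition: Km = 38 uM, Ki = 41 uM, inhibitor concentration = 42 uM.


Km_app = Km * (1 + [I]/Ki)
Km_app = 38 * (1 + 42/41)
Km_app = 76.9268 uM

76.9268 uM


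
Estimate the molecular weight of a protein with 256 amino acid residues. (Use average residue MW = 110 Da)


MW = n_residues * 110 Da
MW = 256 * 110
MW = 28160 Da

28160 Da


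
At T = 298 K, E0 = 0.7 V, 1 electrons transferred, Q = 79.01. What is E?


E = E0 - (RT/nF) * ln(Q)
E = 0.7 - (8.314 * 298 / (1 * 96485)) * ln(79.01)
E = 0.5878 V

0.5878 V


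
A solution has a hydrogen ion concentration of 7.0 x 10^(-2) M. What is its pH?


pH = -log10([H+])
pH = -log10(7.0 x 10^(-2))
pH = 1.1549

1.1549


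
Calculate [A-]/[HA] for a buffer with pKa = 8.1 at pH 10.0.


[A-]/[HA] = 10^(pH - pKa)
= 10^(10.0 - 8.1)
= 79.4328

79.4328


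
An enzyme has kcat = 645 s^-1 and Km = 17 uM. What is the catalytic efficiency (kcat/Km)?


Catalytic efficiency = kcat / Km
= 645 / 17
= 37.9412 uM^-1*s^-1

37.9412 uM^-1*s^-1


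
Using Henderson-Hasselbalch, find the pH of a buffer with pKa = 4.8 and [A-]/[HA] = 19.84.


pH = pKa + log10([A-]/[HA])
pH = 4.8 + log10(19.84)
pH = 6.0975

6.0975


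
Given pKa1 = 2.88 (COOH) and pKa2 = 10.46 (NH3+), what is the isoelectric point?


pI = (pKa1 + pKa2) / 2
pI = (2.88 + 10.46) / 2
pI = 6.67

6.67


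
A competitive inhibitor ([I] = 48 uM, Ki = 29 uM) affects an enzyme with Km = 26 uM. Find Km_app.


Km_app = Km * (1 + [I]/Ki)
Km_app = 26 * (1 + 48/29)
Km_app = 69.0345 uM

69.0345 uM


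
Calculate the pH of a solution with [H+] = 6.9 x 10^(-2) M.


pH = -log10([H+])
pH = -log10(6.9 x 10^(-2))
pH = 1.1612

1.1612


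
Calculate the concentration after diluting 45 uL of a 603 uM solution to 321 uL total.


C2 = C1 * V1 / V2
C2 = 603 * 45 / 321
C2 = 84.5327 uM

84.5327 uM


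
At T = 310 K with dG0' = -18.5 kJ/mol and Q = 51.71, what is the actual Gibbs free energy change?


dG = dG0' + RT * ln(Q) / 1000
dG = -18.5 + 8.314 * 310 * ln(51.71) / 1000
dG = -8.3307 kJ/mol

-8.3307 kJ/mol


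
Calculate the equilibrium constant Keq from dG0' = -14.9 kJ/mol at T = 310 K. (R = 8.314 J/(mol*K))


Keq = exp(-dG0 * 1000 / (R * T))
Keq = exp(-(-14.9) * 1000 / (8.314 * 310))
Keq = 324.1331

324.1331


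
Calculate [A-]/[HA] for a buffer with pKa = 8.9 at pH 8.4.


[A-]/[HA] = 10^(pH - pKa)
= 10^(8.4 - 8.9)
= 0.3162

0.3162


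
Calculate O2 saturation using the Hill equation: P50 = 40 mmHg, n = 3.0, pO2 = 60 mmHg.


Y = pO2^n / (P50^n + pO2^n)
Y = 60^3.0 / (40^3.0 + 60^3.0)
Y = 77.14%

77.14%


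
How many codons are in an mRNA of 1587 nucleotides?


codons = nucleotides / 3
codons = 1587 / 3 = 529

529


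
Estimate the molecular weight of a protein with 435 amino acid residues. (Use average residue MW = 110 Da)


MW = n_residues * 110 Da
MW = 435 * 110
MW = 47850 Da

47850 Da


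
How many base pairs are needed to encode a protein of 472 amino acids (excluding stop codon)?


Each amino acid = 1 codon = 3 bp
bp = 472 * 3 = 1416 bp

1416 bp


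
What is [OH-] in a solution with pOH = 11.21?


[OH-] = 10^(-pOH)
[OH-] = 10^(-11.21)
[OH-] = 6.166e-12 M

6.166e-12 M


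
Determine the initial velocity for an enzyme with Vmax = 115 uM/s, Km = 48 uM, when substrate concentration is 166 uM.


v = Vmax * [S] / (Km + [S])
v = 115 * 166 / (48 + 166)
v = 89.2056 uM/s

89.2056 uM/s


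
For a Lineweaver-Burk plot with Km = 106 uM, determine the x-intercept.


x-intercept = -1/Km
= -1/106
= -0.0094 1/uM

-0.0094 1/uM


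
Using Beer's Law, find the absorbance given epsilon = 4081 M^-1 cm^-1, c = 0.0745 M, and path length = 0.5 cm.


A = epsilon * c * l
A = 4081 * 0.0745 * 0.5
A = 152.0172

152.0172


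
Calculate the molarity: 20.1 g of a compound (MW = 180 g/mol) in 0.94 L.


C = (mass / MW) / volume
C = (20.1 / 180) / 0.94
C = 0.1188 M

0.1188 M


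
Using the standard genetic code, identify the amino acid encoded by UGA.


Standard genetic code lookup.
Codon UGA -> Stop

Stop


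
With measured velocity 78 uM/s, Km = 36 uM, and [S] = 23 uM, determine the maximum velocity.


Vmax = v * (Km + [S]) / [S]
Vmax = 78 * (36 + 23) / 23
Vmax = 200.087 uM/s

200.087 uM/s


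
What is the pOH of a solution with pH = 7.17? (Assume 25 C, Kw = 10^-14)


pOH = 14 - pH
pOH = 14 - 7.17
pOH = 6.83

6.83


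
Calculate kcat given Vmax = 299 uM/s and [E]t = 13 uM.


kcat = Vmax / [E]t
kcat = 299 / 13
kcat = 23.0 s^-1

23.0 s^-1


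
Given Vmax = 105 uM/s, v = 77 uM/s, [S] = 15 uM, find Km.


Km = [S] * (Vmax - v) / v
Km = 15 * (105 - 77) / 77
Km = 5.4545 uM

5.4545 uM


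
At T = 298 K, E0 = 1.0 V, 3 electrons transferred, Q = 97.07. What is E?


E = E0 - (RT/nF) * ln(Q)
E = 1.0 - (8.314 * 298 / (3 * 96485)) * ln(97.07)
E = 0.9608 V

0.9608 V


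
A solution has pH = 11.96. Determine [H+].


[H+] = 10^(-pH)
[H+] = 10^(-11.96)
[H+] = 1.096e-12 M

1.096e-12 M


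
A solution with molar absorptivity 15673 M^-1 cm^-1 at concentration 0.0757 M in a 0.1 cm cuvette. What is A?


A = epsilon * c * l
A = 15673 * 0.0757 * 0.1
A = 118.6446

118.6446


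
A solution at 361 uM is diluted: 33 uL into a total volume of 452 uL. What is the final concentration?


C2 = C1 * V1 / V2
C2 = 361 * 33 / 452
C2 = 26.3562 uM

26.3562 uM


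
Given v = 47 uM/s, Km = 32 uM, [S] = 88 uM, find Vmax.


Vmax = v * (Km + [S]) / [S]
Vmax = 47 * (32 + 88) / 88
Vmax = 64.0909 uM/s

64.0909 uM/s


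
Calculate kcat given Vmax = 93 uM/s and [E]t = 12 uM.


kcat = Vmax / [E]t
kcat = 93 / 12
kcat = 7.75 s^-1

7.75 s^-1


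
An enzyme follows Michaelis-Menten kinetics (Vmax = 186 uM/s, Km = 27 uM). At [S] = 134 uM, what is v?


v = Vmax * [S] / (Km + [S])
v = 186 * 134 / (27 + 134)
v = 154.8075 uM/s

154.8075 uM/s


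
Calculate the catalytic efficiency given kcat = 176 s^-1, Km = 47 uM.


Catalytic efficiency = kcat / Km
= 176 / 47
= 3.7447 uM^-1*s^-1

3.7447 uM^-1*s^-1


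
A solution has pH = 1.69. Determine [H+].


[H+] = 10^(-pH)
[H+] = 10^(-1.69)
[H+] = 0.0204 M

0.0204 M


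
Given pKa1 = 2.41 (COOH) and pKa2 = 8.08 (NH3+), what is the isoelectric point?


pI = (pKa1 + pKa2) / 2
pI = (2.41 + 8.08) / 2
pI = 5.245

5.245


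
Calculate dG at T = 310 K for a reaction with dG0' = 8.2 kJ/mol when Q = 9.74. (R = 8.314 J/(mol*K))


dG = dG0' + RT * ln(Q) / 1000
dG = 8.2 + 8.314 * 310 * ln(9.74) / 1000
dG = 14.0666 kJ/mol

14.0666 kJ/mol


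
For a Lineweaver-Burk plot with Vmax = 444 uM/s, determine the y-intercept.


y-intercept = 1/Vmax
= 1/444
= 0.0023 s/uM

0.0023 s/uM


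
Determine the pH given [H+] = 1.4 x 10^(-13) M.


pH = -log10([H+])
pH = -log10(1.4 x 10^(-13))
pH = 12.8539

12.8539


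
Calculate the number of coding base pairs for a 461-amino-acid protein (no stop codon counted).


Each amino acid = 1 codon = 3 bp
bp = 461 * 3 = 1383 bp

1383 bp


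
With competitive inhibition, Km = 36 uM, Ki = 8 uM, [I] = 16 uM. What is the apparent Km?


Km_app = Km * (1 + [I]/Ki)
Km_app = 36 * (1 + 16/8)
Km_app = 108.0 uM

108.0 uM


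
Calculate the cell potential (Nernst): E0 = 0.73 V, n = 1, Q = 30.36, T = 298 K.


E = E0 - (RT/nF) * ln(Q)
E = 0.73 - (8.314 * 298 / (1 * 96485)) * ln(30.36)
E = 0.6424 V

0.6424 V


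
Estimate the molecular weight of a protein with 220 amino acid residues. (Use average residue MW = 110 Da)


MW = n_residues * 110 Da
MW = 220 * 110
MW = 24200 Da

24200 Da


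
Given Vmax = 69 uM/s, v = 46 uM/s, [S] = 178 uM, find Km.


Km = [S] * (Vmax - v) / v
Km = 178 * (69 - 46) / 46
Km = 89.0 uM

89.0 uM


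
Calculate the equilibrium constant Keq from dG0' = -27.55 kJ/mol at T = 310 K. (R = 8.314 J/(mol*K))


Keq = exp(-dG0 * 1000 / (R * T))
Keq = exp(-(-27.55) * 1000 / (8.314 * 310))
Keq = 43884.4508

43884.4508


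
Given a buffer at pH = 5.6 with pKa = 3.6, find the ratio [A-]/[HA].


[A-]/[HA] = 10^(pH - pKa)
= 10^(5.6 - 3.6)
= 100.0

100.0


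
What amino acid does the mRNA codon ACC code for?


Standard genetic code lookup.
Codon ACC -> Thr

Thr


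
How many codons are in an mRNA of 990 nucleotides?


codons = nucleotides / 3
codons = 990 / 3 = 330

330


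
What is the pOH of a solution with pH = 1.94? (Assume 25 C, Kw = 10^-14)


pOH = 14 - pH
pOH = 14 - 1.94
pOH = 12.06

12.06


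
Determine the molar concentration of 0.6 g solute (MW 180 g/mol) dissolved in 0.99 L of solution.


C = (mass / MW) / volume
C = (0.6 / 180) / 0.99
C = 0.0034 M

0.0034 M


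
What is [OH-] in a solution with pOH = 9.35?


[OH-] = 10^(-pOH)
[OH-] = 10^(-9.35)
[OH-] = 4.467e-10 M

4.467e-10 M


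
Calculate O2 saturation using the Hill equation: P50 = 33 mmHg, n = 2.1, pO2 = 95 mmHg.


Y = pO2^n / (P50^n + pO2^n)
Y = 95^2.1 / (33^2.1 + 95^2.1)
Y = 90.21%

90.21%


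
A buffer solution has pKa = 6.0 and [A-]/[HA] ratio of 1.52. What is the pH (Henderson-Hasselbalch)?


pH = pKa + log10([A-]/[HA])
pH = 6.0 + log10(1.52)
pH = 6.1818

6.1818


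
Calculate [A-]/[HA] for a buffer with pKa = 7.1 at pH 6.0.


[A-]/[HA] = 10^(pH - pKa)
= 10^(6.0 - 7.1)
= 0.0794

0.0794


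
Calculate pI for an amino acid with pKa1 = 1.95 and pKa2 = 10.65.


pI = (pKa1 + pKa2) / 2
pI = (1.95 + 10.65) / 2
pI = 6.3

6.3


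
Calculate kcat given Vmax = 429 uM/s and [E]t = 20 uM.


kcat = Vmax / [E]t
kcat = 429 / 20
kcat = 21.45 s^-1

21.45 s^-1


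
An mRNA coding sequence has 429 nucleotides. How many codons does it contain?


codons = nucleotides / 3
codons = 429 / 3 = 143

143


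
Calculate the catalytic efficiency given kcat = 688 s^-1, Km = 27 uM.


Catalytic efficiency = kcat / Km
= 688 / 27
= 25.4815 uM^-1*s^-1

25.4815 uM^-1*s^-1


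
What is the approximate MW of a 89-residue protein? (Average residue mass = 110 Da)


MW = n_residues * 110 Da
MW = 89 * 110
MW = 9790 Da

9790 Da


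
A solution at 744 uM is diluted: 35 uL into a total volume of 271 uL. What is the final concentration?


C2 = C1 * V1 / V2
C2 = 744 * 35 / 271
C2 = 96.0886 uM

96.0886 uM


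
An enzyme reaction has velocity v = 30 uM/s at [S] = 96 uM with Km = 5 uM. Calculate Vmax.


Vmax = v * (Km + [S]) / [S]
Vmax = 30 * (5 + 96) / 96
Vmax = 31.5625 uM/s

31.5625 uM/s


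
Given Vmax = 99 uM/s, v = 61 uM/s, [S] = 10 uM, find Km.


Km = [S] * (Vmax - v) / v
Km = 10 * (99 - 61) / 61
Km = 6.2295 uM

6.2295 uM


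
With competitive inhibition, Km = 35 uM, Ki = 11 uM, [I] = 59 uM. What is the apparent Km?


Km_app = Km * (1 + [I]/Ki)
Km_app = 35 * (1 + 59/11)
Km_app = 222.7273 uM

222.7273 uM


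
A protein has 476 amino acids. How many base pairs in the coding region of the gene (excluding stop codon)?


Each amino acid = 1 codon = 3 bp
bp = 476 * 3 = 1428 bp

1428 bp


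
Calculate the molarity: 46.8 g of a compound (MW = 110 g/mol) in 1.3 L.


C = (mass / MW) / volume
C = (46.8 / 110) / 1.3
C = 0.3273 M

0.3273 M


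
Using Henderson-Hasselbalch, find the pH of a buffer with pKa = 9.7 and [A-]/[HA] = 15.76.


pH = pKa + log10([A-]/[HA])
pH = 9.7 + log10(15.76)
pH = 10.8976

10.8976


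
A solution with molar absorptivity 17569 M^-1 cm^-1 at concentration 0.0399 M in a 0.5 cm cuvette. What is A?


A = epsilon * c * l
A = 17569 * 0.0399 * 0.5
A = 350.5016

350.5016


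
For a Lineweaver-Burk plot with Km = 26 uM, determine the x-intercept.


x-intercept = -1/Km
= -1/26
= -0.0385 1/uM

-0.0385 1/uM


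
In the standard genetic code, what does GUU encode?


Standard genetic code lookup.
Codon GUU -> Val

Val


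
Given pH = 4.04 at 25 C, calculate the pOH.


pOH = 14 - pH
pOH = 14 - 4.04
pOH = 9.96

9.96


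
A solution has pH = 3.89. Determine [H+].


[H+] = 10^(-pH)
[H+] = 10^(-3.89)
[H+] = 1.288e-04 M

1.288e-04 M


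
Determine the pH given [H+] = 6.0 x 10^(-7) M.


pH = -log10([H+])
pH = -log10(6.0 x 10^(-7))
pH = 6.2218

6.2218


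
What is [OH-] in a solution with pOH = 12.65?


[OH-] = 10^(-pOH)
[OH-] = 10^(-12.65)
[OH-] = 2.239e-13 M

2.239e-13 M


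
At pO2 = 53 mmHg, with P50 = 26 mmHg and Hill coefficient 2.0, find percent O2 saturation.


Y = pO2^n / (P50^n + pO2^n)
Y = 53^2.0 / (26^2.0 + 53^2.0)
Y = 80.6%

80.6%


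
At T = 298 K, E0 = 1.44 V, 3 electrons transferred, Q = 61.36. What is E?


E = E0 - (RT/nF) * ln(Q)
E = 1.44 - (8.314 * 298 / (3 * 96485)) * ln(61.36)
E = 1.4048 V

1.4048 V


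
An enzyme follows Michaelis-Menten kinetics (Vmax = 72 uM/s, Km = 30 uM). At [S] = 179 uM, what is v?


v = Vmax * [S] / (Km + [S])
v = 72 * 179 / (30 + 179)
v = 61.6651 uM/s

61.6651 uM/s


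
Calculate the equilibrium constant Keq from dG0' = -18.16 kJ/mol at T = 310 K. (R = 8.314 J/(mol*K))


Keq = exp(-dG0 * 1000 / (R * T))
Keq = exp(-(-18.16) * 1000 / (8.314 * 310))
Keq = 1148.2843

1148.2843


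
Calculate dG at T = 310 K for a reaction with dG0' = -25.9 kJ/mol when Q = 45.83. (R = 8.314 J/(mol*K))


dG = dG0' + RT * ln(Q) / 1000
dG = -25.9 + 8.314 * 310 * ln(45.83) / 1000
dG = -16.0418 kJ/mol

-16.0418 kJ/mol


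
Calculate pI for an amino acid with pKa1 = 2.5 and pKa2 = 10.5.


pI = (pKa1 + pKa2) / 2
pI = (2.5 + 10.5) / 2
pI = 6.5

6.5


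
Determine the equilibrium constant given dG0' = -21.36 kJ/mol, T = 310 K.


Keq = exp(-dG0 * 1000 / (R * T))
Keq = exp(-(-21.36) * 1000 / (8.314 * 310))
Keq = 3974.3415

3974.3415


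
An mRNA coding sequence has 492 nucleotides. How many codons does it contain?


codons = nucleotides / 3
codons = 492 / 3 = 164

164


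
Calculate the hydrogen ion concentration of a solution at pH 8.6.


[H+] = 10^(-pH)
[H+] = 10^(-8.6)
[H+] = 2.512e-09 M

2.512e-09 M


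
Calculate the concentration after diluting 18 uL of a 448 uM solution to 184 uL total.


C2 = C1 * V1 / V2
C2 = 448 * 18 / 184
C2 = 43.8261 uM

43.8261 uM


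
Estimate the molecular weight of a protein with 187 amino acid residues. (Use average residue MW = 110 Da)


MW = n_residues * 110 Da
MW = 187 * 110
MW = 20570 Da

20570 Da


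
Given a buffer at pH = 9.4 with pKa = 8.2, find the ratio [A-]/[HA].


[A-]/[HA] = 10^(pH - pKa)
= 10^(9.4 - 8.2)
= 15.8489

15.8489


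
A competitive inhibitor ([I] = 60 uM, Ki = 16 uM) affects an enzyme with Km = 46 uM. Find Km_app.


Km_app = Km * (1 + [I]/Ki)
Km_app = 46 * (1 + 60/16)
Km_app = 218.5 uM

218.5 uM


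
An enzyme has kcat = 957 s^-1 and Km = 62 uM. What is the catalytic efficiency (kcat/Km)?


Catalytic efficiency = kcat / Km
= 957 / 62
= 15.4355 uM^-1*s^-1

15.4355 uM^-1*s^-1


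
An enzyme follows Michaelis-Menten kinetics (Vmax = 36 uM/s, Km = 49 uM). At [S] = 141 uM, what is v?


v = Vmax * [S] / (Km + [S])
v = 36 * 141 / (49 + 141)
v = 26.7158 uM/s

26.7158 uM/s


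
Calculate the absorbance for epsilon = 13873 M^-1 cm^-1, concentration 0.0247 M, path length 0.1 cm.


A = epsilon * c * l
A = 13873 * 0.0247 * 0.1
A = 34.2663

34.2663


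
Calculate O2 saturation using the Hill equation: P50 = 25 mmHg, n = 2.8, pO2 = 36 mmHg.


Y = pO2^n / (P50^n + pO2^n)
Y = 36^2.8 / (25^2.8 + 36^2.8)
Y = 73.52%

73.52%


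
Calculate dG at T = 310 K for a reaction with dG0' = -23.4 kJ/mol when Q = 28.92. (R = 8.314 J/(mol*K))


dG = dG0' + RT * ln(Q) / 1000
dG = -23.4 + 8.314 * 310 * ln(28.92) / 1000
dG = -14.7285 kJ/mol

-14.7285 kJ/mol


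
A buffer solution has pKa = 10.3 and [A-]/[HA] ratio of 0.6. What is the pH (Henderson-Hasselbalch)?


pH = pKa + log10([A-]/[HA])
pH = 10.3 + log10(0.6)
pH = 10.0782

10.0782


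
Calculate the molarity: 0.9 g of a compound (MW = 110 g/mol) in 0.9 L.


C = (mass / MW) / volume
C = (0.9 / 110) / 0.9
C = 0.0091 M

0.0091 M


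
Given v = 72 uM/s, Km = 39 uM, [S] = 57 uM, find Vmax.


Vmax = v * (Km + [S]) / [S]
Vmax = 72 * (39 + 57) / 57
Vmax = 121.2632 uM/s

121.2632 uM/s


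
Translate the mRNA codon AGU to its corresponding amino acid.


Standard genetic code lookup.
Codon AGU -> Ser

Ser


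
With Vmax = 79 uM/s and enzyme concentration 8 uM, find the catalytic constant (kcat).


kcat = Vmax / [E]t
kcat = 79 / 8
kcat = 9.875 s^-1

9.875 s^-1


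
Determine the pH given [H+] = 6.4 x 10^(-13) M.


pH = -log10([H+])
pH = -log10(6.4 x 10^(-13))
pH = 12.1938

12.1938


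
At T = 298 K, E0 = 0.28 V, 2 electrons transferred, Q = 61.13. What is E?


E = E0 - (RT/nF) * ln(Q)
E = 0.28 - (8.314 * 298 / (2 * 96485)) * ln(61.13)
E = 0.2272 V

0.2272 V


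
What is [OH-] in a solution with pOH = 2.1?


[OH-] = 10^(-pOH)
[OH-] = 10^(-2.1)
[OH-] = 0.0079 M

0.0079 M


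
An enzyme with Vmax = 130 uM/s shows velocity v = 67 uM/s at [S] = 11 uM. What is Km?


Km = [S] * (Vmax - v) / v
Km = 11 * (130 - 67) / 67
Km = 10.3433 uM

10.3433 uM


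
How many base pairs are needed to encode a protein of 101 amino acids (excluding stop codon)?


Each amino acid = 1 codon = 3 bp
bp = 101 * 3 = 303 bp

303 bp


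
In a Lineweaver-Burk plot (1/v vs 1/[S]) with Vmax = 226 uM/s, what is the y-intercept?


y-intercept = 1/Vmax
= 1/226
= 0.0044 s/uM

0.0044 s/uM


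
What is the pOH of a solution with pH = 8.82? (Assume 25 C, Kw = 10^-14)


pOH = 14 - pH
pOH = 14 - 8.82
pOH = 5.18

5.18


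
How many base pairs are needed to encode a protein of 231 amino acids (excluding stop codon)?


Each amino acid = 1 codon = 3 bp
bp = 231 * 3 = 693 bp

693 bp


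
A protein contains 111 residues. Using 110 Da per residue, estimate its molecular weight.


MW = n_residues * 110 Da
MW = 111 * 110
MW = 12210 Da

12210 Da


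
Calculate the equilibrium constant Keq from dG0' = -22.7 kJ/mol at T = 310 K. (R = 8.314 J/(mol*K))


Keq = exp(-dG0 * 1000 / (R * T))
Keq = exp(-(-22.7) * 1000 / (8.314 * 310))
Keq = 6684.3901

6684.3901


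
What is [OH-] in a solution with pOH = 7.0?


[OH-] = 10^(-pOH)
[OH-] = 10^(-7.0)
[OH-] = 1.000e-07 M

1.000e-07 M


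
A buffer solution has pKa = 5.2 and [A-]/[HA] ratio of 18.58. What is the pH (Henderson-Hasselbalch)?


pH = pKa + log10([A-]/[HA])
pH = 5.2 + log10(18.58)
pH = 6.469

6.469


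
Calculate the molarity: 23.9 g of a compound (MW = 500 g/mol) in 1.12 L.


C = (mass / MW) / volume
C = (23.9 / 500) / 1.12
C = 0.0427 M

0.0427 M


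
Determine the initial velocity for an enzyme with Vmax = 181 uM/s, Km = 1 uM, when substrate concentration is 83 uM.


v = Vmax * [S] / (Km + [S])
v = 181 * 83 / (1 + 83)
v = 178.8452 uM/s

178.8452 uM/s


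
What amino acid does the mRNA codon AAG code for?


Standard genetic code lookup.
Codon AAG -> Lys

Lys


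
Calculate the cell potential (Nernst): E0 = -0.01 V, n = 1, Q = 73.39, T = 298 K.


E = E0 - (RT/nF) * ln(Q)
E = -0.01 - (8.314 * 298 / (1 * 96485)) * ln(73.39)
E = -0.1203 V

-0.1203 V


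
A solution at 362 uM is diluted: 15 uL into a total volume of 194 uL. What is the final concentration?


C2 = C1 * V1 / V2
C2 = 362 * 15 / 194
C2 = 27.9897 uM

27.9897 uM


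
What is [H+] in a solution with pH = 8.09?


[H+] = 10^(-pH)
[H+] = 10^(-8.09)
[H+] = 8.128e-09 M

8.128e-09 M


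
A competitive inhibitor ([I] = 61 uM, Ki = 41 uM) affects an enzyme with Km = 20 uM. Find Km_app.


Km_app = Km * (1 + [I]/Ki)
Km_app = 20 * (1 + 61/41)
Km_app = 49.7561 uM

49.7561 uM


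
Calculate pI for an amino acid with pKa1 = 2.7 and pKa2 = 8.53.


pI = (pKa1 + pKa2) / 2
pI = (2.7 + 8.53) / 2
pI = 5.615

5.615


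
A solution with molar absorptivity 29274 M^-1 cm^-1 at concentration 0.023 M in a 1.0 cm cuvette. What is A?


A = epsilon * c * l
A = 29274 * 0.023 * 1.0
A = 673.302

673.302


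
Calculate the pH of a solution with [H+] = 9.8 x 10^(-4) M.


pH = -log10([H+])
pH = -log10(9.8 x 10^(-4))
pH = 3.0088

3.0088


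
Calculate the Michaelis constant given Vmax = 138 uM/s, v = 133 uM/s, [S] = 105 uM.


Km = [S] * (Vmax - v) / v
Km = 105 * (138 - 133) / 133
Km = 3.9474 uM

3.9474 uM


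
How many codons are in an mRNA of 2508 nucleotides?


codons = nucleotides / 3
codons = 2508 / 3 = 836

836


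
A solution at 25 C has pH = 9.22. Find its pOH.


pOH = 14 - pH
pOH = 14 - 9.22
pOH = 4.78

4.78


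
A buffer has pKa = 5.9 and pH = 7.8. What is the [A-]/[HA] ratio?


[A-]/[HA] = 10^(pH - pKa)
= 10^(7.8 - 5.9)
= 79.4328

79.4328


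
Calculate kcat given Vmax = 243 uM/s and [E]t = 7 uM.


kcat = Vmax / [E]t
kcat = 243 / 7
kcat = 34.7143 s^-1

34.7143 s^-1


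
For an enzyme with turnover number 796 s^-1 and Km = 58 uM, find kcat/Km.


Catalytic efficiency = kcat / Km
= 796 / 58
= 13.7241 uM^-1*s^-1

13.7241 uM^-1*s^-1


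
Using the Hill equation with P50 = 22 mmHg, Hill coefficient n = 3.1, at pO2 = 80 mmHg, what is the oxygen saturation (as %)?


Y = pO2^n / (P50^n + pO2^n)
Y = 80^3.1 / (22^3.1 + 80^3.1)
Y = 98.2%

98.2%


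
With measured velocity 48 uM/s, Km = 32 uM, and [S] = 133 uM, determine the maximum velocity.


Vmax = v * (Km + [S]) / [S]
Vmax = 48 * (32 + 133) / 133
Vmax = 59.5489 uM/s

59.5489 uM/s


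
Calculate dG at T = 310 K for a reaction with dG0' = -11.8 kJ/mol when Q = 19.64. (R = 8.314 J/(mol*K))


dG = dG0' + RT * ln(Q) / 1000
dG = -11.8 + 8.314 * 310 * ln(19.64) / 1000
dG = -4.1258 kJ/mol

-4.1258 kJ/mol


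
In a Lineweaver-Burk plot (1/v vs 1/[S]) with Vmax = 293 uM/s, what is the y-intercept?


y-intercept = 1/Vmax
= 1/293
= 0.0034 s/uM

0.0034 s/uM


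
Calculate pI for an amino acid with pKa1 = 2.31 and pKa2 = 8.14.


pI = (pKa1 + pKa2) / 2
pI = (2.31 + 8.14) / 2
pI = 5.225

5.225


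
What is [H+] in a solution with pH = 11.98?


[H+] = 10^(-pH)
[H+] = 10^(-11.98)
[H+] = 1.047e-12 M

1.047e-12 M


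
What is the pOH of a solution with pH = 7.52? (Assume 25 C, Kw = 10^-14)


pOH = 14 - pH
pOH = 14 - 7.52
pOH = 6.48

6.48


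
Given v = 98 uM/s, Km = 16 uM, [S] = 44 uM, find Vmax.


Vmax = v * (Km + [S]) / [S]
Vmax = 98 * (16 + 44) / 44
Vmax = 133.6364 uM/s

133.6364 uM/s


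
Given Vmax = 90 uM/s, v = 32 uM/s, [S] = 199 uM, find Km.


Km = [S] * (Vmax - v) / v
Km = 199 * (90 - 32) / 32
Km = 360.6875 uM

360.6875 uM


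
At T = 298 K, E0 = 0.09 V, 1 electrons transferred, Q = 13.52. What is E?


E = E0 - (RT/nF) * ln(Q)
E = 0.09 - (8.314 * 298 / (1 * 96485)) * ln(13.52)
E = 0.0231 V

0.0231 V


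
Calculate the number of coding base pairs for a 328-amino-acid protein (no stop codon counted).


Each amino acid = 1 codon = 3 bp
bp = 328 * 3 = 984 bp

984 bp


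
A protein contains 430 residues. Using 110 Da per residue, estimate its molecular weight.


MW = n_residues * 110 Da
MW = 430 * 110
MW = 47300 Da

47300 Da


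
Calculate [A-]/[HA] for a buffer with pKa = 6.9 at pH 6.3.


[A-]/[HA] = 10^(pH - pKa)
= 10^(6.3 - 6.9)
= 0.2512

0.2512


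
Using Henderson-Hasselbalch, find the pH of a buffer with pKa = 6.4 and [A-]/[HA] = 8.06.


pH = pKa + log10([A-]/[HA])
pH = 6.4 + log10(8.06)
pH = 7.3063

7.3063


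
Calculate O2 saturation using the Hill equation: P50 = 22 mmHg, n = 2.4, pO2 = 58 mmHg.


Y = pO2^n / (P50^n + pO2^n)
Y = 58^2.4 / (22^2.4 + 58^2.4)
Y = 91.11%

91.11%


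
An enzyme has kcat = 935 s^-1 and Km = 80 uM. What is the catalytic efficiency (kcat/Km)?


Catalytic efficiency = kcat / Km
= 935 / 80
= 11.6875 uM^-1*s^-1

11.6875 uM^-1*s^-1


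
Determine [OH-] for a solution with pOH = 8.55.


[OH-] = 10^(-pOH)
[OH-] = 10^(-8.55)
[OH-] = 2.818e-09 M

2.818e-09 M


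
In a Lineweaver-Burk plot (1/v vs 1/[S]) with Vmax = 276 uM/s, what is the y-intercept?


y-intercept = 1/Vmax
= 1/276
= 0.0036 s/uM

0.0036 s/uM
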